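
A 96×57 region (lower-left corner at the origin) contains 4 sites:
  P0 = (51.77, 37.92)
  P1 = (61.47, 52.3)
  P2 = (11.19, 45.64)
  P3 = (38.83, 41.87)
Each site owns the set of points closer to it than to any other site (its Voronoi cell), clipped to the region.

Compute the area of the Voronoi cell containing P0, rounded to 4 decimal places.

1. box [0,96]×[0,57]: [(0, 0) (96, 0) (96, 57) (0, 57)]
2. ⊥bis P0·P1 via (56.62,45.11): [(0, 0) (96, 0) (96, 18.5463) (38.9934, 57) (0, 57)]  |A|=4375.9423
3. ⊥bis P0·P2 via (31.48,41.78): [(23.5317, 0) (96, 0) (96, 18.5463) (38.9934, 57) (34.3755, 57)]  |A|=2725.5875
4. ⊥bis P0·P3 via (45.3,39.895): [(33.1219, 0) (96, 0) (96, 18.5463) (48.553, 50.5516)]  |A|=2029.2787
5. canonical 4-gon: [(33.1219, 0) (96, 0) (96, 18.5463) (48.553, 50.5516)]
6. shoelace: 2029.2787

Area of P0's cell: 2029.2787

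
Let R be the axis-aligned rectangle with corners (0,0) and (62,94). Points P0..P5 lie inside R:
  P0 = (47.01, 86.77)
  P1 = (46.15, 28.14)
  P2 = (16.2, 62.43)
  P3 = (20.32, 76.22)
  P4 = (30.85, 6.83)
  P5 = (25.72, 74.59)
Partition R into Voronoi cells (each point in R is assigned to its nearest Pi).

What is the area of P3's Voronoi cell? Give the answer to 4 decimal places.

1. box [0,62]×[0,94]: [(0, 0) (62, 0) (62, 94) (0, 94)]
2. ⊥bis P3·P0 via (33.665,81.495): [(0, 0) (62, 0) (62, 9.8115) (28.722, 94) (0, 94)]  |A|=4427.1886
3. ⊥bis P3·P1 via (33.235,52.18): [(0, 34.3252) (43.1476, 57.5053) (28.722, 94) (0, 94)]  |A|=1811.5134
4. ⊥bis P3·P2 via (18.26,69.325): [(0, 74.7805) (41.1826, 62.4765) (28.722, 94) (0, 94)]  |A|=848.4649
5. ⊥bis P3·P4 via (25.585,41.525): [(0, 74.7805) (41.1826, 62.4765) (28.722, 94) (0, 94)]  |A|=848.4649
6. ⊥bis P3·P5 via (23.02,75.405): [(0, 74.7805) (20.9428, 68.5235) (28.6329, 94) (0, 94)]  |A|=565.9891
7. canonical 4-gon: [(0, 74.7805) (20.9428, 68.5235) (28.6329, 94) (0, 94)]
8. shoelace: 565.9891

Area of P3's cell: 565.9891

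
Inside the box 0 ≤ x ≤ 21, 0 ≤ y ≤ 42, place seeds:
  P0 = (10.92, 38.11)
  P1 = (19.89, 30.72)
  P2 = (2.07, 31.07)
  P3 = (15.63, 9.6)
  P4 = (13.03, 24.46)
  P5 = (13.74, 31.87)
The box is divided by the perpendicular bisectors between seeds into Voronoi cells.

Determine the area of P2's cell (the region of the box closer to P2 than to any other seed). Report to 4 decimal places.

Area of P2's cell: 126.3749

1. box [0,21]×[0,42]: [(0, 0) (21, 0) (21, 42) (0, 42)]
2. ⊥bis P2·P0 via (6.495,34.59): [(0, 0) (21, 0) (21, 16.3557) (0.6005, 42) (0, 42)]  |A|=620.4348
3. ⊥bis P2·P1 via (10.98,30.895): [(0, 0) (10.3732, 0) (10.9428, 28.9987) (0.6005, 42) (0, 42)]  |A|=384.1061
4. ⊥bis P2·P3 via (8.85,20.335): [(0, 14.7455) (10.7967, 21.5645) (10.9428, 28.9987) (0.6005, 42) (0, 42)]  |A|=192.6578
5. ⊥bis P2·P4 via (7.55,27.765): [(0, 15.2464) (9.4362, 30.8926) (0.6005, 42) (0, 42)]  |A|=129.5617
6. ⊥bis P2·P5 via (7.905,31.47): [(0, 15.2464) (8.0968, 28.6717) (7.8039, 32.9446) (0.6005, 42) (0, 42)]  |A|=126.3749
7. canonical 5-gon: [(0, 15.2464) (8.0968, 28.6717) (7.8039, 32.9446) (0.6005, 42) (0, 42)]
8. shoelace: 126.3749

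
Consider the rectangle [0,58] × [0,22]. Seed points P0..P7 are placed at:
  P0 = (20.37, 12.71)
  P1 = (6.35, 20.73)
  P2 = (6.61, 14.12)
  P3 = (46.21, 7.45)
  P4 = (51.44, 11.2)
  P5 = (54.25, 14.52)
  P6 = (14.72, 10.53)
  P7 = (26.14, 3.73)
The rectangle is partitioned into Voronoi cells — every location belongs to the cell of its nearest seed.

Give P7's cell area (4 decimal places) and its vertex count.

Area of P7's cell: 188.3699 (4 vertices)

1. box [0,58]×[0,22]: [(0, 0) (58, 0) (58, 22) (0, 22)]
2. ⊥bis P7·P0 via (23.255,8.22): [(10.462, 0) (58, 0) (58, 22) (44.7012, 22)]  |A|=669.2051
3. ⊥bis P7·P1 via (16.245,12.23): [(10.462, 0) (58, 0) (58, 22) (44.7012, 22)]  |A|=669.2051
4. ⊥bis P7·P2 via (16.375,8.925): [(12.2319, 1.1372) (11.6269, 0) (58, 0) (58, 22) (44.7012, 22)]  |A|=668.5428
5. ⊥bis P7·P3 via (36.175,5.59): [(34.3644, 15.3582) (12.2319, 1.1372) (11.6269, 0) (37.2111, 0)]  |A|=204.7474
6. ⊥bis P7·P4 via (38.79,7.465): [(34.3644, 15.3582) (12.2319, 1.1372) (11.6269, 0) (37.2111, 0)]  |A|=204.7474
7. ⊥bis P7·P5 via (40.195,9.125): [(34.3644, 15.3582) (12.2319, 1.1372) (11.6269, 0) (37.2111, 0)]  |A|=204.7474
8. ⊥bis P7·P6 via (20.43,7.13): [(34.3644, 15.3582) (19.7306, 5.9554) (16.1845, 0) (37.2111, 0)]  |A|=188.3699
9. canonical 4-gon: [(34.3644, 15.3582) (19.7306, 5.9554) (16.1845, 0) (37.2111, 0)]
10. shoelace: 188.3699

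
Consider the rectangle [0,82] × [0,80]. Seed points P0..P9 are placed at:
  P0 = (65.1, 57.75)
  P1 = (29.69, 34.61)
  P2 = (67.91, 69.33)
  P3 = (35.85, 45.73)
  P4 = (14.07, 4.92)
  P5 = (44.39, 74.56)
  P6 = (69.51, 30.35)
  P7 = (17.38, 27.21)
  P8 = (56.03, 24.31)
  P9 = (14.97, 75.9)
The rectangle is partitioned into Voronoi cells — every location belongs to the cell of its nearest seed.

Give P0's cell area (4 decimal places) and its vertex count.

Area of P0's cell: 597.3270 (6 vertices)

1. box [0,82]×[0,80]: [(0, 0) (82, 0) (82, 80) (0, 80)]
2. ⊥bis P0·P1 via (47.395,46.18): [(77.5731, 0) (82, 0) (82, 80) (25.294, 80)]  |A|=2445.3157
3. ⊥bis P0·P2 via (66.505,63.54): [(30.311, 72.3228) (77.5731, 0) (82, 0) (82, 59.78)]  |A|=1705.0688
4. ⊥bis P0·P3 via (50.475,51.74): [(43.3133, 69.1677) (61.8493, 24.0613) (77.5731, 0) (82, 0) (82, 59.78)]  |A|=1441.0678
5. ⊥bis P0·P4 via (39.585,31.335): [(43.3133, 69.1677) (61.8493, 24.0613) (77.5731, 0) (82, 0) (82, 59.78)]  |A|=1441.0678
6. ⊥bis P0·P5 via (54.745,66.155): [(54.9069, 66.3544) (47.9775, 57.8174) (61.8493, 24.0613) (77.5731, 0) (82, 0) (82, 59.78)]  |A|=1381.8337
7. ⊥bis P0·P6 via (67.305,44.05): [(54.9069, 66.3544) (47.9775, 57.8174) (54.4832, 41.9863) (82, 46.4151) (82, 59.78)]  |A|=597.9941
8. ⊥bis P0·P7 via (41.24,42.48): [(54.9069, 66.3544) (47.9775, 57.8174) (54.4832, 41.9863) (82, 46.4151) (82, 59.78)]  |A|=597.9941
9. ⊥bis P0·P8 via (60.565,41.03): [(54.9069, 66.3544) (47.9775, 57.8174) (54.1626, 42.7665) (56.0872, 42.2445) (82, 46.4151) (82, 59.78)]  |A|=597.327
10. ⊥bis P0·P9 via (40.035,66.825): [(54.9069, 66.3544) (47.9775, 57.8174) (54.1626, 42.7665) (56.0872, 42.2445) (82, 46.4151) (82, 59.78)]  |A|=597.327
11. canonical 6-gon: [(54.9069, 66.3544) (47.9775, 57.8174) (54.1626, 42.7665) (56.0872, 42.2445) (82, 46.4151) (82, 59.78)]
12. shoelace: 597.327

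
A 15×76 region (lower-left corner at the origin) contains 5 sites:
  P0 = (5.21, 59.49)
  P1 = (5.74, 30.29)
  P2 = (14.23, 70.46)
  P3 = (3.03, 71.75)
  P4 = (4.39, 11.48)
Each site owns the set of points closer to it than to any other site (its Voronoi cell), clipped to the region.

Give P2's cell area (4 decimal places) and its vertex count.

1. box [0,15]×[0,76]: [(0, 0) (15, 0) (15, 76) (0, 76)]
2. ⊥bis P2·P0 via (9.72,64.975): [(0, 72.9672) (15, 60.6336) (15, 76) (0, 76)]  |A|=137.9943
3. ⊥bis P2·P1 via (9.985,50.375): [(0, 72.9672) (15, 60.6336) (15, 76) (0, 76)]  |A|=137.9943
4. ⊥bis P2·P3 via (8.63,71.105): [(8.0793, 66.324) (15, 60.6336) (15, 76) (9.1938, 76)]  |A|=81.2633
5. ⊥bis P2·P4 via (9.31,40.97): [(8.0793, 66.324) (15, 60.6336) (15, 76) (9.1938, 76)]  |A|=81.2633
6. canonical 4-gon: [(8.0793, 66.324) (15, 60.6336) (15, 76) (9.1938, 76)]
7. shoelace: 81.2633

Area of P2's cell: 81.2633 (4 vertices)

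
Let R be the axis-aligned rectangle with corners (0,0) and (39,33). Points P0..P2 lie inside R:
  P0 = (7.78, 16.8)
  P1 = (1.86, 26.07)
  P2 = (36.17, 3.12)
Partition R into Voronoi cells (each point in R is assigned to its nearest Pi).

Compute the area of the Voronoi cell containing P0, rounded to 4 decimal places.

1. box [0,39]×[0,33]: [(0, 0) (39, 0) (39, 33) (0, 33)]
2. ⊥bis P0·P1 via (4.82,21.435): [(0, 18.3569) (0, 0) (39, 0) (39, 33) (22.9294, 33)]  |A|=1119.1209
3. ⊥bis P0·P2 via (21.975,9.96): [(0, 18.3569) (0, 0) (17.1757, 0) (33.0771, 33) (22.9294, 33)]  |A|=661.2908
4. canonical 5-gon: [(0, 18.3569) (0, 0) (17.1757, 0) (33.0771, 33) (22.9294, 33)]
5. shoelace: 661.2908

Area of P0's cell: 661.2908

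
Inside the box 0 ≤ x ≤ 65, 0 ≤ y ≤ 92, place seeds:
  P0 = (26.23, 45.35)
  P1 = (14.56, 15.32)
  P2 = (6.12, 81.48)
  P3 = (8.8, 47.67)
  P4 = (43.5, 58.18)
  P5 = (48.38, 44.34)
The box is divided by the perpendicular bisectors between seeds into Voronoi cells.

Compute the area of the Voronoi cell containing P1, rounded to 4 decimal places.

Area of P1's cell: 1315.0756

1. box [0,65]×[0,92]: [(0, 0) (65, 0) (65, 92) (0, 92)]
2. ⊥bis P1·P0 via (20.395,30.335): [(0, 38.2607) (0, 0) (65, 0) (65, 13.001)]  |A|=1666.0058
3. ⊥bis P1·P2 via (10.34,48.4): [(0, 38.2607) (0, 0) (65, 0) (65, 13.001)]  |A|=1666.0058
4. ⊥bis P1·P3 via (11.68,31.495): [(15.6096, 32.1947) (0, 29.4153) (0, 0) (65, 0) (65, 13.001)]  |A|=1596.9695
5. ⊥bis P1·P4 via (29.03,36.75): [(63.1204, 13.7314) (15.6096, 32.1947) (0, 29.4153) (0, 0) (65, 0) (65, 12.4623)]  |A|=1596.4632
6. ⊥bis P1·P5 via (31.47,29.83): [(36.3605, 24.1306) (15.6096, 32.1947) (0, 29.4153) (0, 0) (57.0663, 0)]  |A|=1315.0756
7. canonical 5-gon: [(36.3605, 24.1306) (15.6096, 32.1947) (0, 29.4153) (0, 0) (57.0663, 0)]
8. shoelace: 1315.0756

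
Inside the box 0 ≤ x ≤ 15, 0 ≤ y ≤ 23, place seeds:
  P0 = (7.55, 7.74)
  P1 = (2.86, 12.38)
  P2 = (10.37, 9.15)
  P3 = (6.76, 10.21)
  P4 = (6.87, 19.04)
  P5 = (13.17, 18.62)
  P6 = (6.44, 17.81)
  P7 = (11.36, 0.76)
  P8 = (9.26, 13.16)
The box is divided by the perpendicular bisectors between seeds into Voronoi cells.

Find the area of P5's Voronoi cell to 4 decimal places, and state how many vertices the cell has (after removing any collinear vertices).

1. box [0,15]×[0,23]: [(0, 0) (15, 0) (15, 23) (0, 23)]
2. ⊥bis P5·P0 via (10.36,13.18): [(0, 18.5314) (15, 10.7832) (15, 23) (0, 23)]  |A|=125.1403
3. ⊥bis P5·P1 via (8.015,15.5): [(8.9912, 13.887) (15, 10.7832) (15, 23) (3.4757, 23)]  |A|=89.2141
4. ⊥bis P5·P2 via (11.77,13.885): [(8.3871, 14.8852) (15, 12.93) (15, 23) (3.4757, 23)]  |A|=80.0545
5. ⊥bis P5·P3 via (9.965,14.415): [(7.5642, 16.2449) (9.9571, 14.421) (15, 12.93) (15, 23) (3.4757, 23)]  |A|=79.1782
6. ⊥bis P5·P4 via (10.02,18.83): [(9.7372, 14.5886) (9.9571, 14.421) (15, 12.93) (15, 23) (10.298, 23)]  |A|=46.5319
7. ⊥bis P5·P6 via (9.805,18.215): [(9.917, 17.2846) (10.2729, 14.3277) (15, 12.93) (15, 23) (10.298, 23)]  |A|=45.7702
8. ⊥bis P5·P7 via (12.265,9.69): [(9.917, 17.2846) (10.2729, 14.3277) (15, 12.93) (15, 23) (10.298, 23)]  |A|=45.7702
9. ⊥bis P5·P8 via (11.215,15.89): [(9.917, 17.2846) (9.9782, 16.7757) (15, 13.1795) (15, 23) (10.298, 23)]  |A|=39.5636
10. canonical 5-gon: [(9.917, 17.2846) (9.9782, 16.7757) (15, 13.1795) (15, 23) (10.298, 23)]
11. shoelace: 39.5636

Area of P5's cell: 39.5636 (5 vertices)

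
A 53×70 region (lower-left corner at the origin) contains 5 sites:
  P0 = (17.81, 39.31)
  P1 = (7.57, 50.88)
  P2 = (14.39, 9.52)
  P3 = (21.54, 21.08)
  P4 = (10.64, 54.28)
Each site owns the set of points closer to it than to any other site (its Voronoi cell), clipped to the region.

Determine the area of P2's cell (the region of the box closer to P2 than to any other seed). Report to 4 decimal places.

Area of P2's cell: 563.8888

1. box [0,53]×[0,70]: [(0, 0) (53, 0) (53, 70) (0, 70)]
2. ⊥bis P2·P0 via (16.1,24.415): [(0, 26.2633) (0, 0) (53, 0) (53, 20.1787)]  |A|=1230.7152
3. ⊥bis P2·P1 via (10.98,30.2): [(0, 26.2633) (0, 0) (53, 0) (53, 20.1787)]  |A|=1230.7152
4. ⊥bis P2·P3 via (17.965,15.3): [(0.2943, 26.2296) (0, 26.2633) (0, 0) (42.7018, 0)]  |A|=563.8888
5. ⊥bis P2·P4 via (12.515,31.9): [(0.2943, 26.2296) (0, 26.2633) (0, 0) (42.7018, 0)]  |A|=563.8888
6. canonical 4-gon: [(0.2943, 26.2296) (0, 26.2633) (0, 0) (42.7018, 0)]
7. shoelace: 563.8888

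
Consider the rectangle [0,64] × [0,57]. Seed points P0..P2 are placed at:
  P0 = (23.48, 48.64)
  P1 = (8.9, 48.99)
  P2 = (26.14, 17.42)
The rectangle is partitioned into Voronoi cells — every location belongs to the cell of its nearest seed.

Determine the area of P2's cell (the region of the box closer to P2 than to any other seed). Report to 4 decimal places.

1. box [0,64]×[0,57]: [(0, 0) (64, 0) (64, 57) (0, 57)]
2. ⊥bis P2·P0 via (24.81,33.03): [(0, 30.9161) (0, 0) (64, 0) (64, 36.3691)]  |A|=2153.1265
3. ⊥bis P2·P1 via (17.52,33.205): [(15.7926, 32.2617) (0, 23.6375) (0, 0) (64, 0) (64, 36.3691)]  |A|=2095.6523
4. canonical 5-gon: [(15.7926, 32.2617) (0, 23.6375) (0, 0) (64, 0) (64, 36.3691)]
5. shoelace: 2095.6523

Area of P2's cell: 2095.6523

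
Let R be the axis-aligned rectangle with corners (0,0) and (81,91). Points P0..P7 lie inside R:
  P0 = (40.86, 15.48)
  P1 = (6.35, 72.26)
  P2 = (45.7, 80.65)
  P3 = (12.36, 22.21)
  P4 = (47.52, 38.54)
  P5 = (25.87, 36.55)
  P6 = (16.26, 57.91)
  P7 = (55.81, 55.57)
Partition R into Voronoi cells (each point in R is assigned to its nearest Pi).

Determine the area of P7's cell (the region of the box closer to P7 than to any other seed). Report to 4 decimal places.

Area of P7's cell: 1236.6587

1. box [0,81]×[0,91]: [(0, 0) (81, 0) (81, 91) (0, 91)]
2. ⊥bis P7·P0 via (48.335,35.525): [(0, 53.5497) (81, 23.3439) (81, 91) (0, 91)]  |A|=4256.8127
3. ⊥bis P7·P1 via (31.08,63.915): [(24.4994, 44.4136) (81, 23.3439) (81, 91) (40.2197, 91)]  |A|=2861.2124
4. ⊥bis P7·P2 via (50.755,68.11): [(29.6207, 59.5906) (24.4994, 44.4136) (81, 23.3439) (81, 80.3021)]  |A|=1945.9431
5. ⊥bis P7·P3 via (34.085,38.89): [(29.6207, 59.5906) (26.1312, 49.2495) (31.9883, 41.6209) (81, 23.3439) (81, 80.3021)]  |A|=1925.5565
6. ⊥bis P7·P4 via (51.665,47.055): [(29.6207, 59.5906) (29.0977, 58.0405) (81, 32.7751) (81, 80.3021)]  |A|=1267.7845
7. ⊥bis P7·P5 via (40.84,46.06): [(31.7095, 60.4326) (35.0787, 55.129) (81, 32.7751) (81, 80.3021)]  |A|=1255.43
8. ⊥bis P7·P6 via (36.035,56.74): [(36.3645, 62.309) (35.9156, 54.7216) (81, 32.7751) (81, 80.3021)]  |A|=1236.6587
9. canonical 4-gon: [(36.3645, 62.309) (35.9156, 54.7216) (81, 32.7751) (81, 80.3021)]
10. shoelace: 1236.6587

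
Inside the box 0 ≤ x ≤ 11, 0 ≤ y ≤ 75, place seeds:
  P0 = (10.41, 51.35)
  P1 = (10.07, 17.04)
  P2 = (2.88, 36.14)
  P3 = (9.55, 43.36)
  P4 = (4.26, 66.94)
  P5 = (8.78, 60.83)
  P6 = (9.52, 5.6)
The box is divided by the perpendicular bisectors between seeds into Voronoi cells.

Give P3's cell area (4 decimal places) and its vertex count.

Area of P3's cell: 81.6934 (4 vertices)

1. box [0,11]×[0,75]: [(0, 0) (11, 0) (11, 75) (0, 75)]
2. ⊥bis P3·P0 via (9.98,47.355): [(0, 48.4292) (0, 0) (11, 0) (11, 47.2452)]  |A|=526.2092
3. ⊥bis P3·P1 via (9.81,30.2): [(0, 48.4292) (0, 30.0062) (11, 30.2235) (11, 47.2452)]  |A|=194.9459
4. ⊥bis P3·P2 via (6.215,39.75): [(0, 48.4292) (0, 45.4916) (11, 35.3295) (11, 47.2452)]  |A|=81.6934
5. ⊥bis P3·P4 via (6.905,55.15): [(0, 48.4292) (0, 45.4916) (11, 35.3295) (11, 47.2452)]  |A|=81.6934
6. ⊥bis P3·P5 via (9.165,52.095): [(0, 48.4292) (0, 45.4916) (11, 35.3295) (11, 47.2452)]  |A|=81.6934
7. ⊥bis P3·P6 via (9.535,24.48): [(0, 48.4292) (0, 45.4916) (11, 35.3295) (11, 47.2452)]  |A|=81.6934
8. canonical 4-gon: [(0, 48.4292) (0, 45.4916) (11, 35.3295) (11, 47.2452)]
9. shoelace: 81.6934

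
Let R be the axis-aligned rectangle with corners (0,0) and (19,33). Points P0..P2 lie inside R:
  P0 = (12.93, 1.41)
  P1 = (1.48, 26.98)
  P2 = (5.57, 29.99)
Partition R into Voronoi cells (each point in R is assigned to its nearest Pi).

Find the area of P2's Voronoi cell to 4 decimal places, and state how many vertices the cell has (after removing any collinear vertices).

1. box [0,19]×[0,33]: [(0, 0) (19, 0) (19, 33) (0, 33)]
2. ⊥bis P2·P0 via (9.25,15.7): [(0, 13.3179) (19, 18.2108) (19, 33) (0, 33)]  |A|=327.4768
3. ⊥bis P2·P1 via (3.525,28.485): [(12.3471, 16.4976) (19, 18.2108) (19, 33) (0.2022, 33)]  |A|=204.3003
4. canonical 4-gon: [(12.3471, 16.4976) (19, 18.2108) (19, 33) (0.2022, 33)]
5. shoelace: 204.3003

Area of P2's cell: 204.3003 (4 vertices)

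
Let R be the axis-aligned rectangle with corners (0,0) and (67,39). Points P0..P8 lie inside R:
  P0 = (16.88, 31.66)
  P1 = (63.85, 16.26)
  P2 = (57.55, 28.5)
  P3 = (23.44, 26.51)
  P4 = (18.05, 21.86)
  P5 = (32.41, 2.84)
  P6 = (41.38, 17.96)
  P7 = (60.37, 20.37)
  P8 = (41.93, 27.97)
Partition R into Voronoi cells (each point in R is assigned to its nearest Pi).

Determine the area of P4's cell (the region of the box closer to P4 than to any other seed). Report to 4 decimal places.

Area of P4's cell: 541.4349

1. box [0,67]×[0,39]: [(0, 0) (67, 0) (67, 39) (0, 39)]
2. ⊥bis P4·P0 via (17.465,26.76): [(0, 24.6749) (0, 0) (67, 0) (67, 32.6739)]  |A|=1921.1836
3. ⊥bis P4·P1 via (40.95,19.06): [(42.2533, 29.7194) (0, 24.6749) (0, 0) (38.6195, 0)]  |A|=1095.1732
4. ⊥bis P4·P2 via (37.8,25.18): [(40.0568, 11.7548) (37.1395, 29.1089) (0, 24.6749) (0, 0) (38.6195, 0)]  |A|=1049.9101
5. ⊥bis P4·P3 via (20.745,24.185): [(38.9907, 3.0357) (18.4247, 26.8746) (0, 24.6749) (0, 0) (38.6195, 0)]  |A|=781.8953
6. ⊥bis P4·P5 via (25.23,12.35): [(28.697, 14.9675) (18.4247, 26.8746) (0, 24.6749) (0, 0) (8.8723, 0)]  |A|=541.4349
7. ⊥bis P4·P6 via (29.715,19.91): [(28.697, 14.9675) (18.4247, 26.8746) (0, 24.6749) (0, 0) (8.8723, 0)]  |A|=541.4349
8. ⊥bis P4·P7 via (39.21,21.115): [(28.697, 14.9675) (18.4247, 26.8746) (0, 24.6749) (0, 0) (8.8723, 0)]  |A|=541.4349
9. ⊥bis P4·P8 via (29.99,24.915): [(28.697, 14.9675) (18.4247, 26.8746) (0, 24.6749) (0, 0) (8.8723, 0)]  |A|=541.4349
10. canonical 5-gon: [(28.697, 14.9675) (18.4247, 26.8746) (0, 24.6749) (0, 0) (8.8723, 0)]
11. shoelace: 541.4349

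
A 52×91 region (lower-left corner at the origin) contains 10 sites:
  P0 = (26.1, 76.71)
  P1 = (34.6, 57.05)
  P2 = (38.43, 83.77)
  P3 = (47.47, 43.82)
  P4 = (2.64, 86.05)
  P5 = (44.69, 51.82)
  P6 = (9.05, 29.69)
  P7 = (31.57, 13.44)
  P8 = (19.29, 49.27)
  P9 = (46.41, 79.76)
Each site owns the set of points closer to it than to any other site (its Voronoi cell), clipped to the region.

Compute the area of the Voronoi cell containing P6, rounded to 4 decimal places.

Area of P6's cell: 733.3326

1. box [0,52]×[0,91]: [(0, 0) (52, 0) (52, 91) (0, 91)]
2. ⊥bis P6·P0 via (17.575,53.2): [(0, 59.5729) (0, 0) (52, 0) (52, 40.7171)]  |A|=2607.5398
3. ⊥bis P6·P1 via (21.825,43.37): [(7.3145, 56.9206) (0, 59.5729) (0, 0) (52, 0) (52, 15.1912)]  |A|=2037.2213
4. ⊥bis P6·P2 via (23.74,56.73): [(7.3145, 56.9206) (0, 59.5729) (0, 0) (52, 0) (52, 15.1912)]  |A|=2037.2213
5. ⊥bis P6·P3 via (28.26,36.755): [(27.9207, 37.6776) (7.3145, 56.9206) (0, 59.5729) (0, 0) (41.7777, 0)]  |A|=1661.7478
6. ⊥bis P6·P4 via (5.845,57.87): [(27.9207, 37.6776) (7.3145, 56.9206) (4.9705, 57.7705) (0, 57.2052) (0, 0) (41.7777, 0)]  |A|=1655.8635
7. ⊥bis P6·P5 via (26.87,40.755): [(27.9207, 37.6776) (7.3145, 56.9206) (4.9705, 57.7705) (0, 57.2052) (0, 0) (41.7777, 0)]  |A|=1655.8635
8. ⊥bis P6·P7 via (20.31,21.565): [(29.2765, 33.9912) (27.9207, 37.6776) (7.3145, 56.9206) (4.9705, 57.7705) (0, 57.2052) (0, 0) (4.7491, 0)]  |A|=1026.542
9. ⊥bis P6·P8 via (14.17,39.48): [(28.0131, 32.2403) (0, 46.8907) (0, 0) (4.7491, 0)]  |A|=733.3326
10. ⊥bis P6·P9 via (27.73,54.725): [(28.0131, 32.2403) (0, 46.8907) (0, 0) (4.7491, 0)]  |A|=733.3326
11. canonical 4-gon: [(28.0131, 32.2403) (0, 46.8907) (0, 0) (4.7491, 0)]
12. shoelace: 733.3326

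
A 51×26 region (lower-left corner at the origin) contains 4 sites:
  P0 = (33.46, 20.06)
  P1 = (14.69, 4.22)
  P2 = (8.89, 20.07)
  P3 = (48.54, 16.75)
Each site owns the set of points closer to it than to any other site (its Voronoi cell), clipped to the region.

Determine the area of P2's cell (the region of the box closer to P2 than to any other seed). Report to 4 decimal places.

1. box [0,51]×[0,26]: [(0, 0) (51, 0) (51, 26) (0, 26)]
2. ⊥bis P2·P0 via (21.175,20.065): [(0, 0) (21.1668, 0) (21.1774, 26) (0, 26)]  |A|=550.4752
3. ⊥bis P2·P1 via (11.79,12.145): [(0, 7.8307) (21.1732, 15.5786) (21.1774, 26) (0, 26)]  |A|=302.7004
4. ⊥bis P2·P3 via (28.715,18.41): [(0, 7.8307) (21.1732, 15.5786) (21.1774, 26) (0, 26)]  |A|=302.7004
5. canonical 4-gon: [(0, 7.8307) (21.1732, 15.5786) (21.1774, 26) (0, 26)]
6. shoelace: 302.7004

Area of P2's cell: 302.7004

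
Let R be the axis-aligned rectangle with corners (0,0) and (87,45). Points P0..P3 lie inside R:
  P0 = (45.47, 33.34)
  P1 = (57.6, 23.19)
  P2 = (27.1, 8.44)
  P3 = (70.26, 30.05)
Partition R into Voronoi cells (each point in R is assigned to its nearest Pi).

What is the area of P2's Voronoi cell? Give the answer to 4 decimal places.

Area of P2's cell: 1412.3347

1. box [0,87]×[0,45]: [(0, 0) (87, 0) (87, 45) (0, 45)]
2. ⊥bis P2·P0 via (36.285,20.89): [(0, 0) (64.6008, 0) (3.6046, 45) (0, 45)]  |A|=1534.6211
3. ⊥bis P2·P1 via (42.35,15.815): [(0, 0) (49.9982, 0) (41.8985, 16.7486) (3.6046, 45) (0, 45)]  |A|=1412.3347
4. ⊥bis P2·P3 via (48.68,19.245): [(0, 0) (49.9982, 0) (41.8985, 16.7486) (3.6046, 45) (0, 45)]  |A|=1412.3347
5. canonical 5-gon: [(0, 0) (49.9982, 0) (41.8985, 16.7486) (3.6046, 45) (0, 45)]
6. shoelace: 1412.3347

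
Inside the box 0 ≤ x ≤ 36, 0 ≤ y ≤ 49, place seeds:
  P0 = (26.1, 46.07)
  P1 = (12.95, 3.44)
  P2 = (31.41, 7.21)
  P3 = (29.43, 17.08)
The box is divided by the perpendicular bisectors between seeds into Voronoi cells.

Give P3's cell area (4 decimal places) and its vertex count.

1. box [0,36]×[0,49]: [(0, 0) (36, 0) (36, 49) (0, 49)]
2. ⊥bis P3·P0 via (27.765,31.575): [(0, 28.3857) (0, 0) (36, 0) (36, 32.5209)]  |A|=1096.3196
3. ⊥bis P3·P1 via (21.19,10.26): [(5.6507, 29.0348) (29.6819, 0) (36, 0) (36, 32.5209)]  |A|=585.2167
4. ⊥bis P3·P2 via (30.42,12.145): [(5.6507, 29.0348) (21.1663, 10.2886) (36, 13.2644) (36, 32.5209)]  |A|=454.3343
5. canonical 4-gon: [(5.6507, 29.0348) (21.1663, 10.2886) (36, 13.2644) (36, 32.5209)]
6. shoelace: 454.3343

Area of P3's cell: 454.3343 (4 vertices)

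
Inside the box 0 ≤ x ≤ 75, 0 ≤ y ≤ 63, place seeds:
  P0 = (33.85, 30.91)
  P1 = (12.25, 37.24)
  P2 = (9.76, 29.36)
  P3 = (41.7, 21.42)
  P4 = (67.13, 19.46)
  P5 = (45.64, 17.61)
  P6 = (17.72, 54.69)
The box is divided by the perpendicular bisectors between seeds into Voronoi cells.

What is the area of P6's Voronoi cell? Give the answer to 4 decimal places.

Area of P6's cell: 723.0907

1. box [0,75]×[0,63]: [(0, 0) (75, 0) (75, 63) (0, 63)]
2. ⊥bis P6·P0 via (25.785,42.8): [(0, 25.31) (55.5653, 63) (0, 63)]  |A|=1047.1276
3. ⊥bis P6·P1 via (14.985,45.965): [(0, 50.6623) (25.5627, 42.6492) (55.5653, 63) (0, 63)]  |A|=723.0907
4. ⊥bis P6·P2 via (13.74,42.025): [(0, 50.6623) (25.5627, 42.6492) (55.5653, 63) (0, 63)]  |A|=723.0907
5. ⊥bis P6·P3 via (29.71,38.055): [(0, 50.6623) (25.5627, 42.6492) (55.5653, 63) (0, 63)]  |A|=723.0907
6. ⊥bis P6·P4 via (42.425,37.075): [(0, 50.6623) (25.5627, 42.6492) (55.5653, 63) (0, 63)]  |A|=723.0907
7. ⊥bis P6·P5 via (31.68,36.15): [(0, 50.6623) (25.5627, 42.6492) (55.5653, 63) (0, 63)]  |A|=723.0907
8. canonical 4-gon: [(0, 50.6623) (25.5627, 42.6492) (55.5653, 63) (0, 63)]
9. shoelace: 723.0907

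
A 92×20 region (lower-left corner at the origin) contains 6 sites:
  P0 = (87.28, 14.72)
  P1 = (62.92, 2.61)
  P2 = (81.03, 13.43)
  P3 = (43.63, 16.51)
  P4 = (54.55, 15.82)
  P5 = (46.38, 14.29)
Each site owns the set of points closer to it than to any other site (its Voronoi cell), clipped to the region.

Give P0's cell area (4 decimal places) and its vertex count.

Area of P0's cell: 140.0784 (4 vertices)

1. box [0,92]×[0,20]: [(0, 0) (92, 0) (92, 20) (0, 20)]
2. ⊥bis P0·P1 via (75.1,8.665): [(79.4076, 0) (92, 0) (92, 20) (69.4651, 20)]  |A|=351.2733
3. ⊥bis P0·P2 via (84.155,14.075): [(87.0601, 0) (92, 0) (92, 20) (82.9321, 20)]  |A|=140.0784
4. ⊥bis P0·P3 via (65.455,15.615): [(87.0601, 0) (92, 0) (92, 20) (82.9321, 20)]  |A|=140.0784
5. ⊥bis P0·P4 via (70.915,15.27): [(87.0601, 0) (92, 0) (92, 20) (82.9321, 20)]  |A|=140.0784
6. ⊥bis P0·P5 via (66.83,14.505): [(87.0601, 0) (92, 0) (92, 20) (82.9321, 20)]  |A|=140.0784
7. canonical 4-gon: [(87.0601, 0) (92, 0) (92, 20) (82.9321, 20)]
8. shoelace: 140.0784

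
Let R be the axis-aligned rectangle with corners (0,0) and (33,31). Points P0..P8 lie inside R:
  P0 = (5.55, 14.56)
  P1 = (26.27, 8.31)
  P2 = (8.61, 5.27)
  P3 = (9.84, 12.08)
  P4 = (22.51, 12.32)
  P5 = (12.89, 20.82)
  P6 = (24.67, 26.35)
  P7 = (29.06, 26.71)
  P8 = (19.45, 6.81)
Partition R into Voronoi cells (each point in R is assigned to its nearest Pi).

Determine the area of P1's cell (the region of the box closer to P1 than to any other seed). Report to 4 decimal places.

Area of P1's cell: 130.8189

1. box [0,33]×[0,31]: [(0, 0) (33, 0) (33, 31) (0, 31)]
2. ⊥bis P1·P0 via (15.91,11.435): [(12.4607, 0) (33, 0) (33, 31) (21.8116, 31)]  |A|=491.7787
3. ⊥bis P1·P2 via (17.44,6.79): [(16.375, 12.9767) (18.6088, 0) (33, 0) (33, 31) (21.8116, 31)]  |A|=451.8878
4. ⊥bis P1·P3 via (18.055,10.195): [(17.3687, 7.2041) (18.6088, 0) (33, 0) (33, 31) (22.8289, 31)]  |A|=415.1381
5. ⊥bis P1·P4 via (24.39,10.315): [(17.8834, 4.2141) (18.6088, 0) (33, 0) (33, 18.3882)]  |A|=169.3061
6. ⊥bis P1·P5 via (19.58,14.565): [(17.8834, 4.2141) (18.6088, 0) (33, 0) (33, 18.3882)]  |A|=169.3061
7. ⊥bis P1·P6 via (25.47,17.33): [(32.5402, 17.9571) (17.8834, 4.2141) (18.6088, 0) (33, 0) (33, 17.9978)]  |A|=169.2164
8. ⊥bis P1·P7 via (27.665,17.51): [(31.4511, 16.9359) (17.8834, 4.2141) (18.6088, 0) (33, 0) (33, 16.7011)]  |A|=167.9995
9. ⊥bis P1·P8 via (22.86,7.56): [(31.4511, 16.9359) (22.6192, 8.6546) (24.5228, 0) (33, 0) (33, 16.7011)]  |A|=130.8189
10. canonical 5-gon: [(31.4511, 16.9359) (22.6192, 8.6546) (24.5228, 0) (33, 0) (33, 16.7011)]
11. shoelace: 130.8189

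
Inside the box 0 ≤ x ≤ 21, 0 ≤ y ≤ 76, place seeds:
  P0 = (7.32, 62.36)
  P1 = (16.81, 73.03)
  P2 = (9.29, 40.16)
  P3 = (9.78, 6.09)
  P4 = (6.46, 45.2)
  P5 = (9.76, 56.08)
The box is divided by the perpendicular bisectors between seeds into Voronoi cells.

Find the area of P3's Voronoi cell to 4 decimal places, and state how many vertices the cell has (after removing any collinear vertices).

1. box [0,21]×[0,76]: [(0, 0) (21, 0) (21, 76) (0, 76)]
2. ⊥bis P3·P0 via (8.55,34.225): [(0, 33.8512) (0, 0) (21, 0) (21, 34.7693)]  |A|=720.5152
3. ⊥bis P3·P1 via (13.295,39.56): [(0, 33.8512) (0, 0) (21, 0) (21, 34.7693)]  |A|=720.5152
4. ⊥bis P3·P2 via (9.535,23.125): [(0, 22.9879) (0, 0) (21, 0) (21, 23.2899)]  |A|=485.9165
5. ⊥bis P3·P4 via (8.12,25.645): [(0, 22.9879) (0, 0) (21, 0) (21, 23.2899)]  |A|=485.9165
6. ⊥bis P3·P5 via (9.77,31.085): [(0, 22.9879) (0, 0) (21, 0) (21, 23.2899)]  |A|=485.9165
7. canonical 4-gon: [(0, 22.9879) (0, 0) (21, 0) (21, 23.2899)]
8. shoelace: 485.9165

Area of P3's cell: 485.9165 (4 vertices)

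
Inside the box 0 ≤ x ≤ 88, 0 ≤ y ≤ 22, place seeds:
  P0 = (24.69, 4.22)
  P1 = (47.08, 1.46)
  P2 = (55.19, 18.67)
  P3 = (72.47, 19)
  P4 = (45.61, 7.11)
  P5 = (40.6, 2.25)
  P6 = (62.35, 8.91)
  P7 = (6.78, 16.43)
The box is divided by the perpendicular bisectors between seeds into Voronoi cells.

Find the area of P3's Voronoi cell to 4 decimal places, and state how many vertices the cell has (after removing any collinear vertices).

Area of P3's cell: 378.3510 (5 vertices)

1. box [0,88]×[0,22]: [(0, 0) (88, 0) (88, 22) (0, 22)]
2. ⊥bis P3·P0 via (48.58,11.61): [(52.1714, 0) (88, 0) (88, 22) (45.366, 22)]  |A|=863.0887
3. ⊥bis P3·P1 via (59.775,10.23): [(66.8421, 0) (88, 0) (88, 22) (51.644, 22)]  |A|=632.6525
4. ⊥bis P3·P2 via (63.83,18.835): [(64.1143, 3.9487) (66.8421, 0) (88, 0) (88, 22) (63.7696, 22)]  |A|=523.2114
5. ⊥bis P3·P4 via (59.04,13.055): [(64.1143, 3.9487) (66.8421, 0) (88, 0) (88, 22) (63.7696, 22)]  |A|=523.2114
6. ⊥bis P3·P5 via (56.535,10.625): [(64.1143, 3.9487) (66.8421, 0) (88, 0) (88, 22) (63.7696, 22)]  |A|=523.2114
7. ⊥bis P3·P6 via (67.41,13.955): [(63.8551, 17.5205) (81.3236, 0) (88, 0) (88, 22) (63.7696, 22)]  |A|=378.351
8. ⊥bis P3·P7 via (39.625,17.715): [(63.8551, 17.5205) (81.3236, 0) (88, 0) (88, 22) (63.7696, 22)]  |A|=378.351
9. canonical 5-gon: [(63.8551, 17.5205) (81.3236, 0) (88, 0) (88, 22) (63.7696, 22)]
10. shoelace: 378.351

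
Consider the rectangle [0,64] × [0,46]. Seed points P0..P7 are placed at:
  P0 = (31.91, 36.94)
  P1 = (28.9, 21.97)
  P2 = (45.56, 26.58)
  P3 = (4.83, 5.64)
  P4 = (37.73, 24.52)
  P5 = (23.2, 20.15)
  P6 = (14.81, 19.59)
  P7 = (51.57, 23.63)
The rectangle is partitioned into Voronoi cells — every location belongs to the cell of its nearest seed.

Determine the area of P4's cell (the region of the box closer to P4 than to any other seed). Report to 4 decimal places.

Area of P4's cell: 229.5058

1. box [0,64]×[0,46]: [(0, 0) (64, 0) (64, 46) (0, 46)]
2. ⊥bis P4·P0 via (34.82,30.73): [(0, 14.4134) (0, 0) (64, 0) (64, 44.4037)]  |A|=1882.1472
3. ⊥bis P4·P1 via (33.315,23.245): [(31.5905, 29.2166) (40.0279, 0) (64, 0) (64, 44.4037)]  |A|=1069.7444
4. ⊥bis P4·P2 via (41.645,25.55): [(39.6827, 33.0087) (31.5905, 29.2166) (40.0279, 0) (48.367, 0)]  |A|=271.8424
5. ⊥bis P4·P3 via (21.28,15.08): [(39.6827, 33.0087) (31.5905, 29.2166) (40.0279, 0) (48.367, 0)]  |A|=271.8424
6. ⊥bis P4·P5 via (30.465,22.335): [(39.6827, 33.0087) (31.5905, 29.2166) (40.0279, 0) (48.367, 0)]  |A|=271.8424
7. ⊥bis P4·P6 via (26.27,22.055): [(39.6827, 33.0087) (31.5905, 29.2166) (40.0279, 0) (48.367, 0)]  |A|=271.8424
8. ⊥bis P4·P7 via (44.65,24.075): [(44.136, 16.0818) (39.6827, 33.0087) (31.5905, 29.2166) (40.0279, 0) (43.1018, 0)]  |A|=229.5058
9. canonical 5-gon: [(44.136, 16.0818) (39.6827, 33.0087) (31.5905, 29.2166) (40.0279, 0) (43.1018, 0)]
10. shoelace: 229.5058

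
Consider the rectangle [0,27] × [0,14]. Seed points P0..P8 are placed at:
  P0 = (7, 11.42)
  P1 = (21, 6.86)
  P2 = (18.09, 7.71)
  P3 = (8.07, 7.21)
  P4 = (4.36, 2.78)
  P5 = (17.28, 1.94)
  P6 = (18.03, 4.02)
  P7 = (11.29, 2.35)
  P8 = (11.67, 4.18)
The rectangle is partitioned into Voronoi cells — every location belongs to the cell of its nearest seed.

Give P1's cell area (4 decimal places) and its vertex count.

1. box [0,27]×[0,14]: [(0, 0) (27, 0) (27, 14) (0, 14)]
2. ⊥bis P1·P0 via (14,9.14): [(11.023, 0) (27, 0) (27, 14) (15.583, 14)]  |A|=191.7584
3. ⊥bis P1·P2 via (19.545,7.285): [(17.4171, 0) (27, 0) (27, 14) (21.5064, 14)]  |A|=105.5355
4. ⊥bis P1·P3 via (14.535,7.035): [(17.4171, 0) (27, 0) (27, 14) (21.5064, 14)]  |A|=105.5355
5. ⊥bis P1·P4 via (12.68,4.82): [(17.4171, 0) (27, 0) (27, 14) (21.5064, 14)]  |A|=105.5355
6. ⊥bis P1·P5 via (19.14,4.4): [(18.7815, 4.6711) (24.9594, 0) (27, 0) (27, 14) (21.5064, 14)]  |A|=87.9202
7. ⊥bis P1·P6 via (19.515,5.44): [(19.1252, 5.8477) (24.084, 0.6618) (24.9594, 0) (27, 0) (27, 14) (21.5064, 14)]  |A|=84.1118
8. ⊥bis P1·P7 via (16.145,4.605): [(19.1252, 5.8477) (24.084, 0.6618) (24.9594, 0) (27, 0) (27, 14) (21.5064, 14)]  |A|=84.1118
9. ⊥bis P1·P8 via (16.335,5.52): [(19.1252, 5.8477) (24.084, 0.6618) (24.9594, 0) (27, 0) (27, 14) (21.5064, 14)]  |A|=84.1118
10. canonical 6-gon: [(19.1252, 5.8477) (24.084, 0.6618) (24.9594, 0) (27, 0) (27, 14) (21.5064, 14)]
11. shoelace: 84.1118

Area of P1's cell: 84.1118 (6 vertices)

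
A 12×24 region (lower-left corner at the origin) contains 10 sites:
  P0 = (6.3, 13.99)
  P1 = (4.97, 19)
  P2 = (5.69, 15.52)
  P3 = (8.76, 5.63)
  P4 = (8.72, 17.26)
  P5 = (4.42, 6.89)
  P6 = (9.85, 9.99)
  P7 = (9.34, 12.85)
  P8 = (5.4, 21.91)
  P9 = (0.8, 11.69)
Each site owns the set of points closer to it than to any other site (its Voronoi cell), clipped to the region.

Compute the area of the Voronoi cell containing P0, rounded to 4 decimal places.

Area of P0's cell: 15.6616

1. box [0,12]×[0,24]: [(0, 0) (12, 0) (12, 24) (0, 24)]
2. ⊥bis P0·P1 via (5.635,16.495): [(0, 14.9991) (0, 0) (12, 0) (12, 18.1847)]  |A|=199.1028
3. ⊥bis P0·P2 via (5.995,14.755): [(0, 12.3648) (0, 0) (12, 0) (12, 17.1492)]  |A|=177.0839
4. ⊥bis P0·P3 via (7.53,9.81): [(0, 12.3648) (0, 7.5942) (12, 11.1253) (12, 17.1492)]  |A|=64.7665
5. ⊥bis P0·P4 via (7.51,15.625): [(7.7436, 15.4521) (0, 12.3648) (0, 7.5942) (12, 11.1253) (12, 12.3021)]  |A|=54.451
6. ⊥bis P0·P5 via (5.36,10.44): [(7.7436, 15.4521) (0, 12.3648) (0, 11.8593) (7.6291, 9.8392) (12, 11.1253) (12, 12.3021)]  |A|=38.1818
7. ⊥bis P0·P6 via (8.075,11.99): [(10.0515, 13.7441) (7.7436, 15.4521) (0, 12.3648) (0, 11.8593) (6.106, 10.2425)]  |A|=26.5966
8. ⊥bis P0·P7 via (7.82,13.42): [(6.8891, 10.9375) (8.3999, 14.9664) (7.7436, 15.4521) (0, 12.3648) (0, 11.8593) (6.106, 10.2425)]  |A|=22.3462
9. ⊥bis P0·P8 via (5.85,17.95): [(6.8891, 10.9375) (8.3999, 14.9664) (7.7436, 15.4521) (0, 12.3648) (0, 11.8593) (6.106, 10.2425)]  |A|=22.3462
10. ⊥bis P0·P9 via (3.55,12.84): [(6.8891, 10.9375) (8.3999, 14.9664) (7.7436, 15.4521) (3.213, 13.6458) (4.4532, 10.6801) (6.106, 10.2425)]  |A|=15.6616
11. canonical 6-gon: [(6.8891, 10.9375) (8.3999, 14.9664) (7.7436, 15.4521) (3.213, 13.6458) (4.4532, 10.6801) (6.106, 10.2425)]
12. shoelace: 15.6616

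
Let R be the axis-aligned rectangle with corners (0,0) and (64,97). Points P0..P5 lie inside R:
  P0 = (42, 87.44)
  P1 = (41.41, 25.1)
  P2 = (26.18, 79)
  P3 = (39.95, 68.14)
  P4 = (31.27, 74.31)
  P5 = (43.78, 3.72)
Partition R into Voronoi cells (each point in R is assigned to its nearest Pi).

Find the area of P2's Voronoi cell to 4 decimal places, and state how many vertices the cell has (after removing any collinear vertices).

1. box [0,64]×[0,97]: [(0, 0) (64, 0) (64, 97) (0, 97)]
2. ⊥bis P2·P0 via (34.09,83.22): [(0, 0) (64, 0) (64, 27.1565) (26.7383, 97) (0, 97)]  |A|=4906.7572
3. ⊥bis P2·P1 via (33.795,52.05): [(0, 42.5009) (48.5022, 56.2057) (26.7383, 97) (0, 97)]  |A|=1867.0501
4. ⊥bis P2·P3 via (33.065,73.57): [(0, 42.5009) (11.0167, 45.6138) (36.7473, 78.2391) (26.7383, 97) (0, 97)]  |A|=1391.8311
5. ⊥bis P2·P4 via (28.725,76.655): [(0, 45.4801) (34.3408, 82.7498) (26.7383, 97) (0, 97)]  |A|=1075.1316
6. ⊥bis P2·P5 via (34.98,41.36): [(0, 45.4801) (34.3408, 82.7498) (26.7383, 97) (0, 97)]  |A|=1075.1316
7. canonical 4-gon: [(0, 45.4801) (34.3408, 82.7498) (26.7383, 97) (0, 97)]
8. shoelace: 1075.1316

Area of P2's cell: 1075.1316 (4 vertices)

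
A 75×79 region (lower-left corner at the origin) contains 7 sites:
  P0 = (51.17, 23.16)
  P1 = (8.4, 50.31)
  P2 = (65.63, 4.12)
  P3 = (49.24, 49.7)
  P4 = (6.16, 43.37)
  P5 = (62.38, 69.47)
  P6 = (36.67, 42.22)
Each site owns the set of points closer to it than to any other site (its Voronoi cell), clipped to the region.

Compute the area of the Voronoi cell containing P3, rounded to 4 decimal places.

Area of P3's cell: 834.3569

1. box [0,75]×[0,79]: [(0, 0) (75, 0) (75, 79) (0, 79)]
2. ⊥bis P3·P0 via (50.205,36.43): [(0, 32.7791) (75, 38.2331) (75, 79) (0, 79)]  |A|=3262.0435
3. ⊥bis P3·P1 via (28.82,50.005): [(28.5938, 34.8584) (75, 38.2331) (75, 79) (29.2531, 79)]  |A|=1955.5897
4. ⊥bis P3·P2 via (57.435,26.91): [(28.5938, 34.8584) (75, 38.2331) (75, 79) (29.2531, 79)]  |A|=1955.5897
5. ⊥bis P3·P4 via (27.7,46.535): [(28.6696, 39.9361) (29.407, 34.9176) (75, 38.2331) (75, 79) (29.2531, 79)]  |A|=1953.5272
6. ⊥bis P3·P5 via (55.81,59.585): [(29.227, 77.2532) (28.6696, 39.9361) (29.407, 34.9176) (75, 38.2331) (75, 46.8305)]  |A|=1177.3248
7. ⊥bis P3·P6 via (42.955,45.96): [(29.227, 77.2532) (29.1072, 69.231) (48.6915, 36.3199) (75, 38.2331) (75, 46.8305)]  |A|=834.3569
8. canonical 5-gon: [(29.227, 77.2532) (29.1072, 69.231) (48.6915, 36.3199) (75, 38.2331) (75, 46.8305)]
9. shoelace: 834.3569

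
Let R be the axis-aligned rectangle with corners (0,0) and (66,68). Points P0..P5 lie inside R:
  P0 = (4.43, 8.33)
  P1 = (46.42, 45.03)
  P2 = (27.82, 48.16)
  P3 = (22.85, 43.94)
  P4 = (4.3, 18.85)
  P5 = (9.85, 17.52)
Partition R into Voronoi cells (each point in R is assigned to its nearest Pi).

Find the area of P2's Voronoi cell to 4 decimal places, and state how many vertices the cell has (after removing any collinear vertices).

Area of P2's cell: 568.9533 (3 vertices)

1. box [0,66]×[0,68]: [(0, 0) (66, 0) (66, 68) (0, 68)]
2. ⊥bis P2·P0 via (16.125,28.245): [(0, 37.7143) (64.2224, 0) (66, 0) (66, 68) (0, 68)]  |A|=3276.9472
3. ⊥bis P2·P1 via (37.12,46.595): [(0, 37.7143) (32.4216, 18.6749) (40.722, 68) (0, 68)]  |A|=1495.2644
4. ⊥bis P2·P3 via (25.335,46.05): [(35.0942, 34.5564) (40.722, 68) (6.6974, 68)]  |A|=568.9533
5. ⊥bis P2·P4 via (16.06,33.505): [(35.0942, 34.5564) (40.722, 68) (6.6974, 68)]  |A|=568.9533
6. ⊥bis P2·P5 via (18.835,32.84): [(35.0942, 34.5564) (40.722, 68) (6.6974, 68)]  |A|=568.9533
7. canonical 3-gon: [(35.0942, 34.5564) (40.722, 68) (6.6974, 68)]
8. shoelace: 568.9533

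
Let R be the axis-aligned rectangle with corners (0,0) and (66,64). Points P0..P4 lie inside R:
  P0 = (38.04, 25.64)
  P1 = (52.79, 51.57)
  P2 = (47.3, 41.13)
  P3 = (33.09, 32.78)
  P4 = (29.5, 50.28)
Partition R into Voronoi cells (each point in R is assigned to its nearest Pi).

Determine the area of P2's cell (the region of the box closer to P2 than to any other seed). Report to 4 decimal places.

1. box [0,66]×[0,64]: [(0, 0) (66, 0) (66, 64) (0, 64)]
2. ⊥bis P2·P0 via (42.67,33.385): [(0, 58.8933) (66, 19.4382) (66, 64) (0, 64)]  |A|=1639.0589
3. ⊥bis P2·P1 via (50.045,46.35): [(0, 58.8933) (66, 19.4382) (66, 37.9599) (16.4811, 64) (0, 64)]  |A|=994.3191
4. ⊥bis P2·P3 via (40.195,36.955): [(42.0885, 33.7326) (66, 19.4382) (66, 37.9599) (27.8008, 58.0474)]  |A|=542.34
5. ⊥bis P2·P4 via (38.4,45.705): [(36.8384, 42.6672) (42.0885, 33.7326) (66, 19.4382) (66, 37.9599) (41.139, 51.0333)]  |A|=471.4633
6. canonical 5-gon: [(36.8384, 42.6672) (42.0885, 33.7326) (66, 19.4382) (66, 37.9599) (41.139, 51.0333)]
7. shoelace: 471.4633

Area of P2's cell: 471.4633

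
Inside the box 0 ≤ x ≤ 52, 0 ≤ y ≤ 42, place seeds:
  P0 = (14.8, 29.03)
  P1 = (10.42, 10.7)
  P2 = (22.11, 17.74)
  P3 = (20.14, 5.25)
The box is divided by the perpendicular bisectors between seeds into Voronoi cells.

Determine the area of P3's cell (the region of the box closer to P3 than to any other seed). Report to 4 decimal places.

1. box [0,52]×[0,42]: [(0, 0) (52, 0) (52, 42) (0, 42)]
2. ⊥bis P3·P0 via (17.47,17.14): [(0, 13.217) (0, 0) (52, 0) (52, 24.894)]  |A|=990.8851
3. ⊥bis P3·P1 via (15.28,7.975): [(20.8436, 17.8976) (10.8084, 0) (52, 0) (52, 24.894)]  |A|=756.4185
4. ⊥bis P3·P2 via (21.125,11.495): [(17.5682, 12.056) (10.8084, 0) (52, 0) (52, 6.6252)]  |A|=362.3616
5. canonical 4-gon: [(17.5682, 12.056) (10.8084, 0) (52, 0) (52, 6.6252)]
6. shoelace: 362.3616

Area of P3's cell: 362.3616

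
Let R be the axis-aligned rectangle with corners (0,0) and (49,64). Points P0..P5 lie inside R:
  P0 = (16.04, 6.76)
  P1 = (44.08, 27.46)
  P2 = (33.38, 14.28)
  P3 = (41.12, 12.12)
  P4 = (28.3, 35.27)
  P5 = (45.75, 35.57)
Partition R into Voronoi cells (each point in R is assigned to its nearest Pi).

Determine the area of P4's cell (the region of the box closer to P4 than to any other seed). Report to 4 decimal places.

1. box [0,49]×[0,64]: [(0, 0) (49, 0) (49, 64) (0, 64)]
2. ⊥bis P4·P0 via (22.17,21.015): [(0, 30.5486) (49, 9.4774) (49, 64) (0, 64)]  |A|=2155.3609
3. ⊥bis P4·P1 via (36.19,31.365): [(0, 30.5486) (29.5061, 17.8603) (49, 57.2474) (49, 64) (0, 64)]  |A|=1689.7494
4. ⊥bis P4·P2 via (30.84,24.775): [(0, 30.5486) (19.6974, 22.0783) (33.2126, 25.3492) (49, 57.2474) (49, 64) (0, 64)]  |A|=1645.2042
5. ⊥bis P4·P3 via (34.71,23.695): [(0, 30.5486) (19.6974, 22.0783) (33.2126, 25.3492) (49, 57.2474) (49, 64) (0, 64)]  |A|=1645.2042
6. ⊥bis P4·P5 via (37.025,35.42): [(0, 30.5486) (19.6974, 22.0783) (33.2126, 25.3492) (37.0643, 33.1316) (36.5337, 64) (0, 64)]  |A|=1412.4979
7. canonical 6-gon: [(0, 30.5486) (19.6974, 22.0783) (33.2126, 25.3492) (37.0643, 33.1316) (36.5337, 64) (0, 64)]
8. shoelace: 1412.4979

Area of P4's cell: 1412.4979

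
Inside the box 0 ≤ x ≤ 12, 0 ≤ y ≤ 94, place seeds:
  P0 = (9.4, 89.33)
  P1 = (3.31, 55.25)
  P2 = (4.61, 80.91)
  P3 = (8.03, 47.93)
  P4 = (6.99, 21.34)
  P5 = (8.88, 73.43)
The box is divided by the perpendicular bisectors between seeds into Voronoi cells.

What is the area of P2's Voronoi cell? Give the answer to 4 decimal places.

1. box [0,12]×[0,94]: [(0, 0) (12, 0) (12, 94) (0, 94)]
2. ⊥bis P2·P0 via (7.005,85.12): [(0, 89.105) (0, 0) (12, 0) (12, 82.2784)]  |A|=1028.3007
3. ⊥bis P2·P1 via (3.96,68.08): [(0, 89.105) (0, 68.2806) (12, 67.6727) (12, 82.2784)]  |A|=212.581
4. ⊥bis P2·P3 via (6.32,64.42): [(0, 89.105) (0, 68.2806) (12, 67.6727) (12, 82.2784)]  |A|=212.581
5. ⊥bis P2·P4 via (5.8,51.125): [(0, 89.105) (0, 68.2806) (12, 67.6727) (12, 82.2784)]  |A|=212.581
6. ⊥bis P2·P5 via (6.745,77.17): [(0, 89.105) (0, 73.3196) (12, 80.1698) (12, 82.2784)]  |A|=107.3642
7. canonical 4-gon: [(0, 89.105) (0, 73.3196) (12, 80.1698) (12, 82.2784)]
8. shoelace: 107.3642

Area of P2's cell: 107.3642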